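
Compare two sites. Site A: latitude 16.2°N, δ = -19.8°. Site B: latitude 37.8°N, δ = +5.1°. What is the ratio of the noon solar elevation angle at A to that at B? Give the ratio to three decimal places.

0.942

A: 90° − |16.2 − (-19.8)| = 54.00°.
B: 90° − |37.8 − (5.1)| = 57.30°.
Ratio A/B = 54.0000 / 57.3000 = 0.9424.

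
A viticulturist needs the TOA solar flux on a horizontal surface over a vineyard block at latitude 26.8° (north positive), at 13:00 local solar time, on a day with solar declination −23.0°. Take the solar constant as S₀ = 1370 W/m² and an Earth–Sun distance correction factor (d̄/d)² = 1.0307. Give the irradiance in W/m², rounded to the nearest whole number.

872 W/m²

Hour angle H = 15° × (13 − 12) = 15.00°.
cos θ_z = sin φ sin δ + cos φ cos δ cos H = (0.4509)(-0.3907) + (0.8926)(0.9205)(0.9659) = 0.6175.
Top-of-atmosphere irradiance = S₀ (d̄/d)² cos θ_z = 1370 × 1.0307 × 0.6175 = 871.95 W/m².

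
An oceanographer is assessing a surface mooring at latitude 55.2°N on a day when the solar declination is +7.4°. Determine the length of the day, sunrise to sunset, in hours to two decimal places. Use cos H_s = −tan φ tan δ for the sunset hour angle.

The sunset hour angle satisfies cos H_s = −tan φ tan δ = -0.1869, giving H_s = 100.77°.
Day length = 2 H_s / 15° h⁻¹ = 201.54° / 15 = 13.436 h.

13.44 hours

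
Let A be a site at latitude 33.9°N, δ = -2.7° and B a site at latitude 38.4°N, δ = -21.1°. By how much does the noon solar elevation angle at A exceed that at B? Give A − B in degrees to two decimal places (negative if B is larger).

+22.90°

A: 90° − |33.9 − (-2.7)| = 53.40°.
B: 90° − |38.4 − (-21.1)| = 30.50°.
A − B = 53.40 − 30.50 = 22.90°.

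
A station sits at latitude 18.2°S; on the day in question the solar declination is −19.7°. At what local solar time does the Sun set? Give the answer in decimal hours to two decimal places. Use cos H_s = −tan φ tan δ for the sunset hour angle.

cos H_s = −tan(-18.2°) · tan(-19.7°) = -0.1177, so H_s = arccos(-0.1177) = 96.76°.
Sunset is at 12 + H_s/15 = 12 + 6.451 = 18.451 h local solar time.

18.45 h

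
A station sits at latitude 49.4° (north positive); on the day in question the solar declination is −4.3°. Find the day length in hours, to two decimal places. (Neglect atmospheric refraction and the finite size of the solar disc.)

11.33 hours

The sunset hour angle satisfies cos H_s = −tan φ tan δ = 0.0877, giving H_s = 84.97°.
Day length = 2 H_s / 15° h⁻¹ = 169.94° / 15 = 11.329 h.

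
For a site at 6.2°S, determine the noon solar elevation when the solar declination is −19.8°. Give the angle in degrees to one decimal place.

At local solar noon the hour angle is zero, so the elevation is 90° − |φ − δ| = 90° − |-6.2° − (-19.8°)| = 90° − 13.6° = 76.4°.

76.4°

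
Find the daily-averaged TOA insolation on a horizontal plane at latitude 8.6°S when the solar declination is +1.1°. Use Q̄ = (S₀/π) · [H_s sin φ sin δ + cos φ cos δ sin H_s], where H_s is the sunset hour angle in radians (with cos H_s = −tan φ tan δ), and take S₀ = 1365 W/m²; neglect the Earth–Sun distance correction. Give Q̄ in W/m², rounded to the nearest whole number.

−tan φ tan δ = −(-0.1512)(0.0192) = 0.0029; H_s = arccos(0.0029) = 89.83°. In radians, H_s = 1.5678.
H_s sin φ sin δ = 1.5678 × -0.1495 × 0.0192 = -0.0045.
cos φ cos δ sin H_s = 0.9888 × 0.9998 × 1.0000 = 0.9886.
Q̄ = (1365/π) × (-0.0045 + 0.9886) = 434.49 × 0.9841 = 427.58 W/m².

428 W/m²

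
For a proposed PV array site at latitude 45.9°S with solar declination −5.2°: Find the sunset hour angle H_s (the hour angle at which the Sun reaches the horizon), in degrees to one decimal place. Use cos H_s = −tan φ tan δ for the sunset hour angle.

95.4°

−tan φ tan δ = −(-1.0319)(-0.0910) = -0.0939; H_s = arccos(-0.0939) = 95.39°.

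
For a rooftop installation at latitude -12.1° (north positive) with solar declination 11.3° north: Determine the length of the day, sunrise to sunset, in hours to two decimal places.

cos H_s = −tan(-12.1°) · tan(11.3°) = 0.0428, so H_s = arccos(0.0428) = 87.55°.
Day length = 2 H_s / 15° h⁻¹ = 175.10° / 15 = 11.673 h.

11.67 hours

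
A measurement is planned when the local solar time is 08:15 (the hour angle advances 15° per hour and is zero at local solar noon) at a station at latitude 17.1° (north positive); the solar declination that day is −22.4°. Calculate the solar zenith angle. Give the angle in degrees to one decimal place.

Hour angle H = 15° × (8.25 − 12) = -56.25°.
cos θ_z = sin φ sin δ + cos φ cos δ cos H = (0.2940)(-0.3811) + (0.9558)(0.9245)(0.5556) = 0.3789.
θ_z = arccos(0.3789) = 67.73°.

67.7°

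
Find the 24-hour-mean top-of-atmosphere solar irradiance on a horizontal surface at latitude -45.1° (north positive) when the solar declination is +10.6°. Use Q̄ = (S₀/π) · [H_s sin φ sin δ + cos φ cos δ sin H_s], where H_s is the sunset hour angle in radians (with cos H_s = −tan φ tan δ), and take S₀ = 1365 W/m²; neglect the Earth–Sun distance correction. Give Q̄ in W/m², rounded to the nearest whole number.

The sunset hour angle satisfies cos H_s = −tan φ tan δ = 0.1878, giving H_s = 79.18°. In radians, H_s = 1.3820.
H_s sin φ sin δ = 1.3820 × -0.7083 × 0.1840 = -0.1801.
cos φ cos δ sin H_s = 0.7059 × 0.9829 × 0.9822 = 0.6815.
Q̄ = (1365/π) × (-0.1801 + 0.6815) = 434.49 × 0.5014 = 217.85 W/m².

218 W/m²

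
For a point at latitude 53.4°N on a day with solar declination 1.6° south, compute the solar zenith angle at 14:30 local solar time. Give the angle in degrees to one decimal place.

63.2°

Hour angle H = 15° × (14.5 − 12) = 37.50°.
cos θ_z = sin φ sin δ + cos φ cos δ cos H = (0.8028)(-0.0279) + (0.5962)(0.9996)(0.7934) = 0.4504.
θ_z = arccos(0.4504) = 63.23°.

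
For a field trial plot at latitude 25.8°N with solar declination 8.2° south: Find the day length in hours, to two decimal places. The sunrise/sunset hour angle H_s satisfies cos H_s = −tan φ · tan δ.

11.47 hours

The sunset hour angle satisfies cos H_s = −tan φ tan δ = 0.0697, giving H_s = 86.00°.
Day length = 2 H_s / 15° h⁻¹ = 172.00° / 15 = 11.467 h.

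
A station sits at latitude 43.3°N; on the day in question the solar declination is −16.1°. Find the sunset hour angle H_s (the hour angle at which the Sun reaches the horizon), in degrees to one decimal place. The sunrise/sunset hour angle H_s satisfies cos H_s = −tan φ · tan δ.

74.2°

cos H_s = −tan(43.3°) · tan(-16.1°) = 0.2720, so H_s = arccos(0.2720) = 74.22°.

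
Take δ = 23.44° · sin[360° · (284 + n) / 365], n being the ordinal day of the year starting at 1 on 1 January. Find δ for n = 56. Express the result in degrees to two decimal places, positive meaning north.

360 × (284 + 56) / 365 = 335.342°; sin(335.342°) = -0.4172.
δ = 23.44 × -0.4172 = -9.779° ≈ -9.78°.

-9.78°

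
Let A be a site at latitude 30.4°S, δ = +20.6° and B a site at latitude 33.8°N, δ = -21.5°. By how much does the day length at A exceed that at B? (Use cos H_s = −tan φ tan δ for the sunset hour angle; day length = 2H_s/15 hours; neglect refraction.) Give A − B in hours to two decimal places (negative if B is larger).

A: H_s = arccos(−tan -30.4° · tan 20.6°) = 77.26°, so 2H_s/15 = 10.3013 h.
B: H_s = arccos(−tan 33.8° · tan -21.5°) = 74.71°, so 2H_s/15 = 9.9613 h.
A − B = 10.3013 − 9.9613 = 0.3400 h.

+0.34 h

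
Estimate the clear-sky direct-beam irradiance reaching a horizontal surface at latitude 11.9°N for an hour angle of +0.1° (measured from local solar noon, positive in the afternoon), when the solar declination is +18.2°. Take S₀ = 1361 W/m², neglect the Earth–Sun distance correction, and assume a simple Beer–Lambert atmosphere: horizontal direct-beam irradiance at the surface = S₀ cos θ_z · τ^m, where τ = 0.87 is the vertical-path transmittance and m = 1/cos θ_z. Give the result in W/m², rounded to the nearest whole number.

cos θ_z = sin φ sin δ + cos φ cos δ cos H = (0.2062)(0.3123) + (0.9785)(0.9500)(1.0000) = 0.9940.
Air mass m = 1/cos θ_z = 1/0.9940 = 1.006; τ^m = 0.87^1.006 = 0.8693.
Surface direct beam = 1361 × 0.9940 × 0.8693 = 1176.02 W/m².

1176 W/m²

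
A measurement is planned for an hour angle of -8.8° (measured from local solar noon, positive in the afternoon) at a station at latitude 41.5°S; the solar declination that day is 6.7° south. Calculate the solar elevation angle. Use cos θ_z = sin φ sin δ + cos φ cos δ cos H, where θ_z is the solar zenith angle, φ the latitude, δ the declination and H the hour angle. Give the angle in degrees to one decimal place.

cos θ_z = sin(-41.5°) sin(-6.7°) + cos(-41.5°) cos(-6.7°) cos(-8.80°) = 0.0773 + 0.7351 = 0.8124.
θ_z = arccos(0.8124) = 35.67°, so the elevation is 90° − 35.67° = 54.33°.

54.3°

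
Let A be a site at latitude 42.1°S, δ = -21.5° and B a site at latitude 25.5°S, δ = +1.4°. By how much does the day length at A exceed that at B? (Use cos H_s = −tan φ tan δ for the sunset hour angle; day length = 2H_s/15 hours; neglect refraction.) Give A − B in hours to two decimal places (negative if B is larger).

A: H_s = arccos(−tan -42.1° · tan -21.5°) = 110.85°, so 2H_s/15 = 14.7800 h.
B: H_s = arccos(−tan -25.5° · tan 1.4°) = 89.33°, so 2H_s/15 = 11.9107 h.
A − B = 14.7800 − 11.9107 = 2.8693 h.

+2.87 h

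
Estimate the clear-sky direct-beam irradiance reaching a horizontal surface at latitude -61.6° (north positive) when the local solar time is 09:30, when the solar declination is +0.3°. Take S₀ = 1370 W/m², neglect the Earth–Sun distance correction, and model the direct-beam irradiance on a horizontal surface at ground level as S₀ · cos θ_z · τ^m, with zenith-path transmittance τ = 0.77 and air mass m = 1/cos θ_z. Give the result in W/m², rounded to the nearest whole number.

253 W/m²

Hour angle H = 15° × (9.5 − 12) = -37.50°.
cos θ_z = sin φ sin δ + cos φ cos δ cos H = (-0.8796)(0.0052) + (0.4756)(1.0000)(0.7934) = 0.3728.
Air mass m = 1/cos θ_z = 1/0.3728 = 2.682; τ^m = 0.77^2.682 = 0.4961.
Surface direct beam = 1370 × 0.3728 × 0.4961 = 253.38 W/m².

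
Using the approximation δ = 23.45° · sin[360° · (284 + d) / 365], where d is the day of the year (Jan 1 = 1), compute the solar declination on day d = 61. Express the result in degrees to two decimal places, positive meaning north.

-7.91°

360 × (284 + 61) / 365 = 340.274°; sin(340.274°) = -0.3375.
δ = 23.45 × -0.3375 = -7.914° ≈ -7.91°.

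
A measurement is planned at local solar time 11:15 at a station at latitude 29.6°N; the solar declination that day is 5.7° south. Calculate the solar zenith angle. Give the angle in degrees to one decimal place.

36.9°

Hour angle H = 15° × (11.25 − 12) = -11.25°.
With φ = 29.6°, δ = -5.7°, H = -11.25°: sin φ sin δ = -0.0491, cos φ cos δ cos H = 0.8486, so cos θ_z = 0.7995.
θ_z = arccos(0.7995) = 36.92°.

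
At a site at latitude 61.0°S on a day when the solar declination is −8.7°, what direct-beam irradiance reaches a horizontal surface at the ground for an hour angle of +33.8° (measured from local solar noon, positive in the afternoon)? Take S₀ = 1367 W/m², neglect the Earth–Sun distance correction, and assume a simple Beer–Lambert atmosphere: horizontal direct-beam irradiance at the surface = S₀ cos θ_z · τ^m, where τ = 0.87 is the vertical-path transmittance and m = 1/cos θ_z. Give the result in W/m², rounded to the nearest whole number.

558 W/m²

cos θ_z = sin(-61.0°) sin(-8.7°) + cos(-61.0°) cos(-8.7°) cos(33.80°) = 0.1323 + 0.3982 = 0.5305.
Air mass m = 1/cos θ_z = 1/0.5305 = 1.885; τ^m = 0.87^1.885 = 0.7691.
Surface direct beam = 1367 × 0.5305 × 0.7691 = 557.75 W/m².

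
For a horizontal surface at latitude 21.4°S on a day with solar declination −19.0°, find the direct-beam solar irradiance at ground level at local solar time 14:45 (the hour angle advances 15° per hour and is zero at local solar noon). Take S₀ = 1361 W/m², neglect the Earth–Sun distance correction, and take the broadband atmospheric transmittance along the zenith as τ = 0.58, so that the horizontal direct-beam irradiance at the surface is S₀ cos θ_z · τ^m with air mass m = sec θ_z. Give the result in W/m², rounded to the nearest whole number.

529 W/m²

Hour angle H = 15° × (14.75 − 12) = 41.25°.
cos θ_z = sin(-21.4°) sin(-19.0°) + cos(-21.4°) cos(-19.0°) cos(41.25°) = 0.1188 + 0.6619 = 0.7807.
Air mass m = 1/cos θ_z = 1/0.7807 = 1.281; τ^m = 0.58^1.281 = 0.4977.
Surface direct beam = 1361 × 0.7807 × 0.4977 = 528.82 W/m².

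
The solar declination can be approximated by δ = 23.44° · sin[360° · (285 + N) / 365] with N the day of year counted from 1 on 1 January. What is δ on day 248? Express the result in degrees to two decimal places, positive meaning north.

360 × (285 + 248) / 365 = 525.699°; sin(525.699°) = 0.2470.
δ = 23.44 × 0.2470 = 5.790° ≈ +5.79°.

+5.79°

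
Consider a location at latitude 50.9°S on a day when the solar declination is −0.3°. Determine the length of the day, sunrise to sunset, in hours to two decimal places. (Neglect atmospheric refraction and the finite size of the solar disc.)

cos H_s = −tan(-50.9°) · tan(-0.3°) = -0.0064, so H_s = arccos(-0.0064) = 90.37°.
Day length = 2 H_s / 15° h⁻¹ = 180.74° / 15 = 12.049 h.

12.05 hours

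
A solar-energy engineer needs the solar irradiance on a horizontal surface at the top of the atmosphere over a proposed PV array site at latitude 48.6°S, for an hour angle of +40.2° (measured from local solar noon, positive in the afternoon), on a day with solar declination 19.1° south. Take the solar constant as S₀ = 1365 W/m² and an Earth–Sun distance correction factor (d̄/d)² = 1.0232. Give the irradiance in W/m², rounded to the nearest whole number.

cos θ_z = sin(-48.6°) sin(-19.1°) + cos(-48.6°) cos(-19.1°) cos(40.20°) = 0.2454 + 0.4773 = 0.7227.
Top-of-atmosphere irradiance = S₀ (d̄/d)² cos θ_z = 1365 × 1.0232 × 0.7227 = 1009.37 W/m².

1009 W/m²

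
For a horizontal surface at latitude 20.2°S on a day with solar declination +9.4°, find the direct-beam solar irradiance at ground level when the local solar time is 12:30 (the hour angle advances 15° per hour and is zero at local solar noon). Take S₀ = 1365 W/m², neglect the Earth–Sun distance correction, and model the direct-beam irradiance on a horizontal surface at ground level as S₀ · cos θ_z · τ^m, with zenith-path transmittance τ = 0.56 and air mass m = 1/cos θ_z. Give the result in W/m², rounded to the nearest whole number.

600 W/m²

Hour angle H = 15° × (12.5 − 12) = 7.50°.
With φ = -20.2°, δ = 9.4°, H = 7.50°: sin φ sin δ = -0.0564, cos φ cos δ cos H = 0.9180, so cos θ_z = 0.8616.
Air mass m = 1/cos θ_z = 1/0.8616 = 1.161; τ^m = 0.56^1.161 = 0.5101.
Surface direct beam = 1365 × 0.8616 × 0.5101 = 599.92 W/m².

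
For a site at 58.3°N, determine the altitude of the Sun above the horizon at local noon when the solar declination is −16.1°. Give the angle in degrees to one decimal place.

15.6°

At local solar noon the hour angle is zero, so the elevation is 90° − |φ − δ| = 90° − |58.3° − (-16.1°)| = 90° − 74.4° = 15.6°.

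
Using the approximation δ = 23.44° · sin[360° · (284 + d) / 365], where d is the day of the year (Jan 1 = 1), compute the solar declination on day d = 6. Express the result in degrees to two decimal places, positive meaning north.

360 × (284 + 6) / 365 = 286.027°; sin(286.027°) = -0.9611.
δ = 23.44 × -0.9611 = -22.528° ≈ -22.53°.

-22.53°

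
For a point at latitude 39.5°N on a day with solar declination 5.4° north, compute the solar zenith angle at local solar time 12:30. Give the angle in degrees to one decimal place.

34.8°

Hour angle H = 15° × (12.5 − 12) = 7.50°.
With φ = 39.5°, δ = 5.4°, H = 7.50°: sin φ sin δ = 0.0599, cos φ cos δ cos H = 0.7616, so cos θ_z = 0.8215.
θ_z = arccos(0.8215) = 34.76°.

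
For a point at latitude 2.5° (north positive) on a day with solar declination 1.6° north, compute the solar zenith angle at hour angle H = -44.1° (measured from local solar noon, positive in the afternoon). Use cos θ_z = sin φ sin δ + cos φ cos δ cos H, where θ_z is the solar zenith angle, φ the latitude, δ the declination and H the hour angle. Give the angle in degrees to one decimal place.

cos θ_z = sin φ sin δ + cos φ cos δ cos H = (0.0436)(0.0279) + (0.9990)(0.9996)(0.7181) = 0.7183.
θ_z = arccos(0.7183) = 44.09°.

44.1°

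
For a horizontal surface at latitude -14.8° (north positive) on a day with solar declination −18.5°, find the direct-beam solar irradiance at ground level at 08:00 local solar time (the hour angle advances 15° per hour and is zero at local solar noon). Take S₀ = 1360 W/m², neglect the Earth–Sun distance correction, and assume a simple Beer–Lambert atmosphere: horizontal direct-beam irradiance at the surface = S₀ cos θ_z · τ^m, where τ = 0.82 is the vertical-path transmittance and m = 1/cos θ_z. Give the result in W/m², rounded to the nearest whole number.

508 W/m²

Hour angle H = 15° × (8 − 12) = -60.00°.
cos θ_z = sin(-14.8°) sin(-18.5°) + cos(-14.8°) cos(-18.5°) cos(-60.00°) = 0.0811 + 0.4584 = 0.5395.
Air mass m = 1/cos θ_z = 1/0.5395 = 1.854; τ^m = 0.82^1.854 = 0.6922.
Surface direct beam = 1360 × 0.5395 × 0.6922 = 507.88 W/m².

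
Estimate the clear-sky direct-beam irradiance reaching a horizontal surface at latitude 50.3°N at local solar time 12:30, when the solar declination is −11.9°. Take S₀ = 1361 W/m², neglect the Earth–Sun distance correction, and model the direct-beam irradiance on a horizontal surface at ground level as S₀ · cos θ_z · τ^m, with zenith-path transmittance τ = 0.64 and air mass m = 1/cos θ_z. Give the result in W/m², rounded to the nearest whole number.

238 W/m²

Hour angle H = 15° × (12.5 − 12) = 7.50°.
cos θ_z = sin(50.3°) sin(-11.9°) + cos(50.3°) cos(-11.9°) cos(7.50°) = -0.1587 + 0.6197 = 0.4610.
Air mass m = 1/cos θ_z = 1/0.4610 = 2.169; τ^m = 0.64^2.169 = 0.3798.
Surface direct beam = 1361 × 0.4610 × 0.3798 = 238.29 W/m².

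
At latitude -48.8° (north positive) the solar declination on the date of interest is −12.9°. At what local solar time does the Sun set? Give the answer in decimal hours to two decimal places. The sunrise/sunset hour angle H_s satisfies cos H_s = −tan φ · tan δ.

19.01 h

The sunset hour angle satisfies cos H_s = −tan φ tan δ = -0.2616, giving H_s = 105.17°.
Sunset is at 12 + H_s/15 = 12 + 7.011 = 19.011 h local solar time.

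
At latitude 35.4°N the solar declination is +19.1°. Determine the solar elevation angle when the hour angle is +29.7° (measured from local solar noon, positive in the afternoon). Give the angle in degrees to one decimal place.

59.2°

With φ = 35.4°, δ = 19.1°, H = 29.70°: sin φ sin δ = 0.1896, cos φ cos δ cos H = 0.6691, so cos θ_z = 0.8587.
θ_z = arccos(0.8587) = 30.83°, so the elevation is 90° − 30.83° = 59.17°.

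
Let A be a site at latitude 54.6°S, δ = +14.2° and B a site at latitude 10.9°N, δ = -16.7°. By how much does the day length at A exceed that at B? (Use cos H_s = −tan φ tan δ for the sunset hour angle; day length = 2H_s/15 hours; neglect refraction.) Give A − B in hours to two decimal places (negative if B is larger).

-2.34 h

A: H_s = arccos(−tan -54.6° · tan 14.2°) = 69.14°, so 2H_s/15 = 9.2187 h.
B: H_s = arccos(−tan 10.9° · tan -16.7°) = 86.69°, so 2H_s/15 = 11.5587 h.
A − B = 9.2187 − 11.5587 = -2.3400 h.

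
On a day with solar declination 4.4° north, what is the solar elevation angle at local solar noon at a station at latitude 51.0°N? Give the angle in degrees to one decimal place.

43.4°

At local solar noon the hour angle is zero, so the elevation is 90° − |φ − δ| = 90° − |51.0° − (4.4°)| = 90° − 46.6° = 43.4°.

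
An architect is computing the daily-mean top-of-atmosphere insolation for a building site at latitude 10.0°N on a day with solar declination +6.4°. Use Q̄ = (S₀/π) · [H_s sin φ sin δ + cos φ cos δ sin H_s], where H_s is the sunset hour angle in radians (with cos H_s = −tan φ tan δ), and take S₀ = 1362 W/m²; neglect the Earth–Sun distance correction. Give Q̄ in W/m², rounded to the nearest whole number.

The sunset hour angle satisfies cos H_s = −tan φ tan δ = -0.0198, giving H_s = 91.13°. In radians, H_s = 1.5905.
H_s sin φ sin δ = 1.5905 × 0.1736 × 0.1115 = 0.0308.
cos φ cos δ sin H_s = 0.9848 × 0.9938 × 0.9998 = 0.9785.
Q̄ = (1362/π) × (0.0308 + 0.9785) = 433.54 × 1.0093 = 437.57 W/m².

438 W/m²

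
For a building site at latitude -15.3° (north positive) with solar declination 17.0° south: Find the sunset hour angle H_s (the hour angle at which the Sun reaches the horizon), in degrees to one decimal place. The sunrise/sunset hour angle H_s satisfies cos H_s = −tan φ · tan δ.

cos H_s = −tan(-15.3°) · tan(-17.0°) = -0.0836, so H_s = arccos(-0.0836) = 94.80°.

94.8°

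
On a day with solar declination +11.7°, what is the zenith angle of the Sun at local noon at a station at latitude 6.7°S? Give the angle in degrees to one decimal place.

18.4°

At local solar noon the hour angle is zero, so the zenith angle is |φ − δ| = |-6.7° − (11.7°)| = 18.4°.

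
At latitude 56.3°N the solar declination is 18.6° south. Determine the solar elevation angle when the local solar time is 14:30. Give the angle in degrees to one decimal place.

8.7°

Hour angle H = 15° × (14.5 − 12) = 37.50°.
cos θ_z = sin φ sin δ + cos φ cos δ cos H = (0.8320)(-0.3190) + (0.5548)(0.9478)(0.7934) = 0.1518.
θ_z = arccos(0.1518) = 81.27°, so the elevation is 90° − 81.27° = 8.73°.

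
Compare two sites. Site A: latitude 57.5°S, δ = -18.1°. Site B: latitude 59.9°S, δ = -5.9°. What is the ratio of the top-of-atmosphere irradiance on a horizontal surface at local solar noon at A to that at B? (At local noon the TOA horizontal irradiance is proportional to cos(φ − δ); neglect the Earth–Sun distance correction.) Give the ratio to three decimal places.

A: cos θ_z = cos(-57.5° − (-18.1°)) = 0.7727.
B: cos θ_z = cos(-59.9° − (-5.9°)) = 0.5878.
Ratio A/B = 0.7727 / 0.5878 = 1.3146.

1.315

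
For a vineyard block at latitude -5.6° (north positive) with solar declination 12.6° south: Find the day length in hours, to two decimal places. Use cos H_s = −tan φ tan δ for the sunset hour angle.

The sunset hour angle satisfies cos H_s = −tan φ tan δ = -0.0219, giving H_s = 91.25°.
Day length = 2 H_s / 15° h⁻¹ = 182.50° / 15 = 12.167 h.

12.17 hours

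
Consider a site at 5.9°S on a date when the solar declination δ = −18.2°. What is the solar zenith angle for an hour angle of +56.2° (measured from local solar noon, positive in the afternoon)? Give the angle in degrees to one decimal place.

cos θ_z = sin(-5.9°) sin(-18.2°) + cos(-5.9°) cos(-18.2°) cos(56.20°) = 0.0321 + 0.5257 = 0.5578.
θ_z = arccos(0.5578) = 56.10°.

56.1°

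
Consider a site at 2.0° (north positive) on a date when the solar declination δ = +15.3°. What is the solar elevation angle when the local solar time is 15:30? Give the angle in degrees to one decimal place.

36.6°

Hour angle H = 15° × (15.5 − 12) = 52.50°.
cos θ_z = sin(2.0°) sin(15.3°) + cos(2.0°) cos(15.3°) cos(52.50°) = 0.0092 + 0.5868 = 0.5960.
θ_z = arccos(0.5960) = 53.42°, so the elevation is 90° − 53.42° = 36.58°.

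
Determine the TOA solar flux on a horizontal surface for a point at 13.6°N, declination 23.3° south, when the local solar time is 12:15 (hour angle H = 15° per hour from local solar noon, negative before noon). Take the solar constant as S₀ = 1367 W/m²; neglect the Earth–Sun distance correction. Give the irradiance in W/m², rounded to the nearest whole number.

Hour angle H = 15° × (12.25 − 12) = 3.75°.
cos θ_z = sin φ sin δ + cos φ cos δ cos H = (0.2351)(-0.3955) + (0.9720)(0.9184)(0.9979) = 0.7978.
Top-of-atmosphere irradiance = S₀ cos θ_z = 1367 × 0.7978 = 1090.59 W/m².

1091 W/m²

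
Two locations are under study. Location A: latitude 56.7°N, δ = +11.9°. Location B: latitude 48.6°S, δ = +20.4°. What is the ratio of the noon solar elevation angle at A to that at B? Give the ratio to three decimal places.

A: 90° − |56.7 − (11.9)| = 45.20°.
B: 90° − |-48.6 − (20.4)| = 21.00°.
Ratio A/B = 45.2000 / 21.0000 = 2.1524.

2.152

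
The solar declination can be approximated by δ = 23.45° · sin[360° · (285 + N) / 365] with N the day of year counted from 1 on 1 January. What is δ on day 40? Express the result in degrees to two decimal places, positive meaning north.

360 × (285 + 40) / 365 = 320.548°; sin(320.548°) = -0.6354.
δ = 23.45 × -0.6354 = -14.900° ≈ -14.90°.

-14.90°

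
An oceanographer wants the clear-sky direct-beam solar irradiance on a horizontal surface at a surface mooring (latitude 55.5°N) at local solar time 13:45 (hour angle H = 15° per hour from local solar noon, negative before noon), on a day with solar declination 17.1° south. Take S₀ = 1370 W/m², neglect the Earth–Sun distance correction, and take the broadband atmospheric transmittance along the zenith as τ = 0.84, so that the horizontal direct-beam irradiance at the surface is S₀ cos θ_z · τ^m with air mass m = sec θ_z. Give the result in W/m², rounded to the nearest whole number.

Hour angle H = 15° × (13.75 − 12) = 26.25°.
cos θ_z = sin(55.5°) sin(-17.1°) + cos(55.5°) cos(-17.1°) cos(26.25°) = -0.2423 + 0.4855 = 0.2432.
Air mass m = 1/cos θ_z = 1/0.2432 = 4.112; τ^m = 0.84^4.112 = 0.4882.
Surface direct beam = 1370 × 0.2432 × 0.4882 = 162.66 W/m².

163 W/m²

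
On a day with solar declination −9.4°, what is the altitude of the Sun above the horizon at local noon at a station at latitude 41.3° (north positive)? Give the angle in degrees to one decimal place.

At local solar noon the hour angle is zero, so the elevation is 90° − |φ − δ| = 90° − |41.3° − (-9.4°)| = 90° − 50.7° = 39.3°.

39.3°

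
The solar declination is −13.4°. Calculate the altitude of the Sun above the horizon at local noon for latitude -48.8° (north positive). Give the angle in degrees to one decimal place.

At local solar noon the hour angle is zero, so the elevation is 90° − |φ − δ| = 90° − |-48.8° − (-13.4°)| = 90° − 35.4° = 54.6°.

54.6°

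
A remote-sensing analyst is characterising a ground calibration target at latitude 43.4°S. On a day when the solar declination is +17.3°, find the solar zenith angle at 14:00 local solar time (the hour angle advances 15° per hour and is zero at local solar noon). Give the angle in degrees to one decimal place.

Hour angle H = 15° × (14 − 12) = 30.00°.
cos θ_z = sin(-43.4°) sin(17.3°) + cos(-43.4°) cos(17.3°) cos(30.00°) = -0.2043 + 0.6008 = 0.3965.
θ_z = arccos(0.3965) = 66.64°.

66.6°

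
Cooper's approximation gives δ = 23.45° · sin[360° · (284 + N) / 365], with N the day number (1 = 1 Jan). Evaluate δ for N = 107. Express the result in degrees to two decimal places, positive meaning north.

+10.15°

360 × (284 + 107) / 365 = 385.644°; sin(385.644°) = 0.4328.
δ = 23.45 × 0.4328 = 10.149° ≈ +10.15°.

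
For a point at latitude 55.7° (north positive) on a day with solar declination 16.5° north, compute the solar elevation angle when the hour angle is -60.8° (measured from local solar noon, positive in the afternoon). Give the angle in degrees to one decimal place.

29.9°

With φ = 55.7°, δ = 16.5°, H = -60.80°: sin φ sin δ = 0.2346, cos φ cos δ cos H = 0.2636, so cos θ_z = 0.4982.
θ_z = arccos(0.4982) = 60.12°, so the elevation is 90° − 60.12° = 29.88°.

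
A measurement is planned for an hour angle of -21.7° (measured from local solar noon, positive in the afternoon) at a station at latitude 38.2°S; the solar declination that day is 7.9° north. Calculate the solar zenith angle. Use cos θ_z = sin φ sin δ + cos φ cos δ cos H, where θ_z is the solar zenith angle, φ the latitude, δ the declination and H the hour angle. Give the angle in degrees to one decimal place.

With φ = -38.2°, δ = 7.9°, H = -21.70°: sin φ sin δ = -0.0850, cos φ cos δ cos H = 0.7232, so cos θ_z = 0.6382.
θ_z = arccos(0.6382) = 50.34°.

50.3°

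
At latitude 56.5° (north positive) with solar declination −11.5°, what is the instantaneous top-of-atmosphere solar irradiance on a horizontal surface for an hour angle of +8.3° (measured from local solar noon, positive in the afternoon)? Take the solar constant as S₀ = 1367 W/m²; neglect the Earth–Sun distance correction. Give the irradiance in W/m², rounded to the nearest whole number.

504 W/m²

cos θ_z = sin φ sin δ + cos φ cos δ cos H = (0.8339)(-0.1994) + (0.5519)(0.9799)(0.9895) = 0.3688.
Top-of-atmosphere irradiance = S₀ cos θ_z = 1367 × 0.3688 = 504.15 W/m².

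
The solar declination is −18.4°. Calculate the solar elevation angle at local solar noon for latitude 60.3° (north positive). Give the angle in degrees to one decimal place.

At local solar noon the hour angle is zero, so the elevation is 90° − |φ − δ| = 90° − |60.3° − (-18.4°)| = 90° − 78.7° = 11.3°.

11.3°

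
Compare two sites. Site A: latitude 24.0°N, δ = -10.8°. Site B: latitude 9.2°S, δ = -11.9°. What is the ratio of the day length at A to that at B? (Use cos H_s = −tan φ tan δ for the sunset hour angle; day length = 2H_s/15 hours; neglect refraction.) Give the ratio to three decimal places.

0.926

A: H_s = arccos(−tan 24.0° · tan -10.8°) = 85.13°, so 2H_s/15 = 11.3507 h.
B: H_s = arccos(−tan -9.2° · tan -11.9°) = 91.96°, so 2H_s/15 = 12.2613 h.
Ratio A/B = 11.3507 / 12.2613 = 0.9257.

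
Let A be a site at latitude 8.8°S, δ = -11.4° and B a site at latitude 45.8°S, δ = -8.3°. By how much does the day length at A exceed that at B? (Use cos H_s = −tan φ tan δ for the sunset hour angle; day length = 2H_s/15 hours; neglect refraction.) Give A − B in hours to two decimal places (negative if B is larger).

-0.91 h

A: H_s = arccos(−tan -8.8° · tan -11.4°) = 91.79°, so 2H_s/15 = 12.2387 h.
B: H_s = arccos(−tan -45.8° · tan -8.3°) = 98.63°, so 2H_s/15 = 13.1507 h.
A − B = 12.2387 − 13.1507 = -0.9120 h.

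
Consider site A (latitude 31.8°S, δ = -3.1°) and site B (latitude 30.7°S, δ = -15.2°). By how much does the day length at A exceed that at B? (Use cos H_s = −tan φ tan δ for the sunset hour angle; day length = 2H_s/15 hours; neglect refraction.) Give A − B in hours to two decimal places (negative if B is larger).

-0.98 h

A: H_s = arccos(−tan -31.8° · tan -3.1°) = 91.92°, so 2H_s/15 = 12.2560 h.
B: H_s = arccos(−tan -30.7° · tan -15.2°) = 99.28°, so 2H_s/15 = 13.2373 h.
A − B = 12.2560 − 13.2373 = -0.9813 h.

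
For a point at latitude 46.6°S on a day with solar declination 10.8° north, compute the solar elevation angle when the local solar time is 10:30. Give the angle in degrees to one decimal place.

Hour angle H = 15° × (10.5 − 12) = -22.50°.
With φ = -46.6°, δ = 10.8°, H = -22.50°: sin φ sin δ = -0.1361, cos φ cos δ cos H = 0.6235, so cos θ_z = 0.4874.
θ_z = arccos(0.4874) = 60.83°, so the elevation is 90° − 60.83° = 29.17°.

29.2°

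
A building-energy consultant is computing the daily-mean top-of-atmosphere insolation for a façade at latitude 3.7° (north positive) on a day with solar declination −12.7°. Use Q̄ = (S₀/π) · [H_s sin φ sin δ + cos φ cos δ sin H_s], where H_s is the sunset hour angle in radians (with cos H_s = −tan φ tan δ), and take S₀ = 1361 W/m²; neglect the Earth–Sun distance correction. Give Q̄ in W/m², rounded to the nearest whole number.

−tan φ tan δ = −(0.0647)(-0.2254) = 0.0146; H_s = arccos(0.0146) = 89.16°. In radians, H_s = 1.5561.
H_s sin φ sin δ = 1.5561 × 0.0645 × -0.2198 = -0.0221.
cos φ cos δ sin H_s = 0.9979 × 0.9755 × 0.9999 = 0.9734.
Q̄ = (1361/π) × (-0.0221 + 0.9734) = 433.22 × 0.9513 = 412.12 W/m².

412 W/m²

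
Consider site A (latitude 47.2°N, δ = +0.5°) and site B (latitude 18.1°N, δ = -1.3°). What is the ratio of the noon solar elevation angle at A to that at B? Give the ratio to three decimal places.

A: 90° − |47.2 − (0.5)| = 43.30°.
B: 90° − |18.1 − (-1.3)| = 70.60°.
Ratio A/B = 43.3000 / 70.6000 = 0.6133.

0.613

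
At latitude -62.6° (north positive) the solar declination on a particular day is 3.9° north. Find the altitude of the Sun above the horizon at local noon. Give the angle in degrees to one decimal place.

At local solar noon the hour angle is zero, so the elevation is 90° − |φ − δ| = 90° − |-62.6° − (3.9°)| = 90° − 66.5° = 23.5°.

23.5°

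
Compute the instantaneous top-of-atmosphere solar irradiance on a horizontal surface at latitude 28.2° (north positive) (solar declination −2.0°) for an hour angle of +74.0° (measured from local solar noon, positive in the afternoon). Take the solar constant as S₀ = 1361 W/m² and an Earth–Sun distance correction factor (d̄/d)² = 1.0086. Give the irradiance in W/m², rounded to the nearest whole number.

cos θ_z = sin(28.2°) sin(-2.0°) + cos(28.2°) cos(-2.0°) cos(74.00°) = -0.0165 + 0.2428 = 0.2263.
Top-of-atmosphere irradiance = S₀ (d̄/d)² cos θ_z = 1361 × 1.0086 × 0.2263 = 310.64 W/m².

311 W/m²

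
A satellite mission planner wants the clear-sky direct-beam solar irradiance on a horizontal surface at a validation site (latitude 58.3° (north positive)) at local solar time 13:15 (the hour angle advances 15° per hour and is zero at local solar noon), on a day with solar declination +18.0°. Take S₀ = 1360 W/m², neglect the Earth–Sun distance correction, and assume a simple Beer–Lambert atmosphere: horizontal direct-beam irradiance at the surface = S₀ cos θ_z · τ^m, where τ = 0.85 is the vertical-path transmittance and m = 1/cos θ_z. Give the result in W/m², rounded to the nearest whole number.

803 W/m²

Hour angle H = 15° × (13.25 − 12) = 18.75°.
With φ = 58.3°, δ = 18.0°, H = 18.75°: sin φ sin δ = 0.2629, cos φ cos δ cos H = 0.4732, so cos θ_z = 0.7361.
Air mass m = 1/cos θ_z = 1/0.7361 = 1.359; τ^m = 0.85^1.359 = 0.8018.
Surface direct beam = 1360 × 0.7361 × 0.8018 = 802.68 W/m².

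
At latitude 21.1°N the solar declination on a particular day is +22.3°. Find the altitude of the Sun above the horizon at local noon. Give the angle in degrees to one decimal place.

88.8°

At local solar noon the hour angle is zero, so the elevation is 90° − |φ − δ| = 90° − |21.1° − (22.3°)| = 90° − 1.2° = 88.8°.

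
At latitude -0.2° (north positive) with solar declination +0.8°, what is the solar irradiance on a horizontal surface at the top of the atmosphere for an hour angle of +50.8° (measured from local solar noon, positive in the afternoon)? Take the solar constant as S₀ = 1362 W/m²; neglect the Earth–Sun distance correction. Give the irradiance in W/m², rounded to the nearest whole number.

861 W/m²

cos θ_z = sin(-0.2°) sin(0.8°) + cos(-0.2°) cos(0.8°) cos(50.80°) = 0.0000 + 0.6320 = 0.6320.
Top-of-atmosphere irradiance = S₀ cos θ_z = 1362 × 0.6320 = 860.78 W/m².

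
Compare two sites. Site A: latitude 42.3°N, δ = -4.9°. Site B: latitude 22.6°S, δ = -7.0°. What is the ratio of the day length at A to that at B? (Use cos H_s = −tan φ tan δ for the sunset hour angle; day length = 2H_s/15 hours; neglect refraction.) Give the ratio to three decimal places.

0.920

A: H_s = arccos(−tan 42.3° · tan -4.9°) = 85.53°, so 2H_s/15 = 11.4040 h.
B: H_s = arccos(−tan -22.6° · tan -7.0°) = 92.93°, so 2H_s/15 = 12.3907 h.
Ratio A/B = 11.4040 / 12.3907 = 0.9204.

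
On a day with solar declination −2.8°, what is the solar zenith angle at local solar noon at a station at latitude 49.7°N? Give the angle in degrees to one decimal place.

At local solar noon the hour angle is zero, so the zenith angle is |φ − δ| = |49.7° − (-2.8°)| = 52.5°.

52.5°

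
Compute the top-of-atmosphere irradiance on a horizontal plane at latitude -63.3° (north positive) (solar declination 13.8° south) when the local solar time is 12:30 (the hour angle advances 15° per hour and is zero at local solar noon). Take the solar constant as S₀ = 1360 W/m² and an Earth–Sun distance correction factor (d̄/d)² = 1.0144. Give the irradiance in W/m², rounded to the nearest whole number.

Hour angle H = 15° × (12.5 − 12) = 7.50°.
cos θ_z = sin φ sin δ + cos φ cos δ cos H = (-0.8934)(-0.2385) + (0.4493)(0.9711)(0.9914) = 0.6456.
Top-of-atmosphere irradiance = S₀ (d̄/d)² cos θ_z = 1360 × 1.0144 × 0.6456 = 890.66 W/m².

891 W/m²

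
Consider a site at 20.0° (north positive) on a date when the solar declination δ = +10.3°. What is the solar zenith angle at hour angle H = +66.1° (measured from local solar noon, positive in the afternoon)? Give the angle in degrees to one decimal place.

cos θ_z = sin(20.0°) sin(10.3°) + cos(20.0°) cos(10.3°) cos(66.10°) = 0.0612 + 0.3746 = 0.4358.
θ_z = arccos(0.4358) = 64.16°.

64.2°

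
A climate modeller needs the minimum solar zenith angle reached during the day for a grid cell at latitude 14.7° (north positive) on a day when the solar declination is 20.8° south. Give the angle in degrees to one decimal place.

35.5°

At local solar noon the hour angle is zero, so the zenith angle is |φ − δ| = |14.7° − (-20.8°)| = 35.5°.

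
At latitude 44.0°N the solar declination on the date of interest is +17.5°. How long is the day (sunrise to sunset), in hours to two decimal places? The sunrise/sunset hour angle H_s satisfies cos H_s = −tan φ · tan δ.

14.36 hours

−tan φ tan δ = −(0.9657)(0.3153) = -0.3045; H_s = arccos(-0.3045) = 107.73°.
Day length = 2 H_s / 15° h⁻¹ = 215.46° / 15 = 14.364 h.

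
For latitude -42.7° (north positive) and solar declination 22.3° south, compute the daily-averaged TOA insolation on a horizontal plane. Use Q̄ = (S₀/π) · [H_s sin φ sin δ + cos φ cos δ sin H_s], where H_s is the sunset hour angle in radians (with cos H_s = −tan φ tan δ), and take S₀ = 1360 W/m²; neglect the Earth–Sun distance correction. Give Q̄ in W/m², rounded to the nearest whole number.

491 W/m²

−tan φ tan δ = −(-0.9228)(-0.4101) = -0.3784; H_s = arccos(-0.3784) = 112.23°. In radians, H_s = 1.9588.
H_s sin φ sin δ = 1.9588 × -0.6782 × -0.3795 = 0.5041.
cos φ cos δ sin H_s = 0.7349 × 0.9252 × 0.9257 = 0.6294.
Q̄ = (1360/π) × (0.5041 + 0.6294) = 432.90 × 1.1335 = 490.69 W/m².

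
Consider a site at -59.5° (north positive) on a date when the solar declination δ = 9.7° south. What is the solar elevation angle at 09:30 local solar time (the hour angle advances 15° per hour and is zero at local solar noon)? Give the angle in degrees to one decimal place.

32.8°

Hour angle H = 15° × (9.5 − 12) = -37.50°.
cos θ_z = sin(-59.5°) sin(-9.7°) + cos(-59.5°) cos(-9.7°) cos(-37.50°) = 0.1452 + 0.3969 = 0.5421.
θ_z = arccos(0.5421) = 57.17°, so the elevation is 90° − 57.17° = 32.83°.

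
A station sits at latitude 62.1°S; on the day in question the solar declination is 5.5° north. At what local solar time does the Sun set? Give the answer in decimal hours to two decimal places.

17.30 h

The sunset hour angle satisfies cos H_s = −tan φ tan δ = 0.1819, giving H_s = 79.52°.
Sunset is at 12 + H_s/15 = 12 + 5.301 = 17.301 h local solar time.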